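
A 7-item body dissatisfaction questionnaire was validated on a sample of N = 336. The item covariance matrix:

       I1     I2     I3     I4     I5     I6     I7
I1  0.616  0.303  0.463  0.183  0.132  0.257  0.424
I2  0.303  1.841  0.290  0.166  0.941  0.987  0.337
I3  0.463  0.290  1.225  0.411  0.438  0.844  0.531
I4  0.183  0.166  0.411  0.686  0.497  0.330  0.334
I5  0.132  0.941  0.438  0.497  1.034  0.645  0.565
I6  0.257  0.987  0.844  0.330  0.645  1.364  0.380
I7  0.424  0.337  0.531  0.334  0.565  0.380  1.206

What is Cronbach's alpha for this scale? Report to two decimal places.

Σσᵢ² = 0.616 + 1.841 + 1.225 + 0.686 + 1.034 + 1.364 + 1.206 = 7.972
Σ_{i<j} σ_ij = 9.458
Var(T) = 7.972 + 2 × 9.458 = 26.888
α = (k/(k−1))·(1 − Σσᵢ²/Var(T)) = (7/6)·(1 − 7.972/26.888) = 0.82

Cronbach's alpha = 0.82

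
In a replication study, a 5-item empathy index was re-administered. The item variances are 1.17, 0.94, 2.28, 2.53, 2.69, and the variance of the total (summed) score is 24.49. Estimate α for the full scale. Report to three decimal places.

α = 0.759

sum of item variances = 1.17 + 0.94 + 2.28 + 2.53 + 2.69 = 9.61
α = (k/(k−1))·(1 − sum of item variances/σ²_total) = (5/4)·(1 − 9.61/24.49) = 0.759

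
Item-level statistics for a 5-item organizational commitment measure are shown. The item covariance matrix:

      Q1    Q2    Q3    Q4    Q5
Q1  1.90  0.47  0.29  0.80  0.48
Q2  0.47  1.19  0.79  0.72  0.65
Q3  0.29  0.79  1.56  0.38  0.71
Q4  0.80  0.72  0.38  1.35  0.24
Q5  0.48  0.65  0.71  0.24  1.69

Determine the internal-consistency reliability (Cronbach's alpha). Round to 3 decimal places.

Cronbach's alpha = 0.737

sum of item variances = 1.90 + 1.19 + 1.56 + 1.35 + 1.69 = 7.69
Σ_{i<j} σ_ij = 5.53
σ²_T = 7.69 + 2 × 5.53 = 18.75
α = (k/(k−1))·(1 − sum of item variances/σ²_T) = (5/4)·(1 − 7.69/18.75) = 0.737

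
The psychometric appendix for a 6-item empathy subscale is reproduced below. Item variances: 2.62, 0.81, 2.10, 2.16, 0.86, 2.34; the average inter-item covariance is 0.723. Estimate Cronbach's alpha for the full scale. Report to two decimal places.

α = 0.80

Σσᵢ² = 2.62 + 0.81 + 2.10 + 2.16 + 0.86 + 2.34 = 10.89
Sum of the 15 distinct covariances = 15 × 0.723 = 10.845
σ²_total = Σσᵢ² + 2·Σcov = 10.89 + 2 × 10.845 = 32.580
α = (6/5)·(1 − 10.89/32.580) = 0.80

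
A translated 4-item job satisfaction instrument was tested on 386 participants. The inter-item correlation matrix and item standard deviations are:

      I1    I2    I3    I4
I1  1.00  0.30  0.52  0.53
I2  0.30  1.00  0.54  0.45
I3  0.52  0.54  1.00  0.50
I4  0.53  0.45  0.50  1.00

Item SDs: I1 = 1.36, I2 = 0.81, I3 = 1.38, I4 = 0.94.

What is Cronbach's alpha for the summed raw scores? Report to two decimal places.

α = 0.77

Σσ²ᵢ = 1.36² + 0.81² + 1.38² + 0.94² = 5.2937
Covariances σ_ij = r_ij · s_i · s_j:
  σ(I1,I2) = 0.30 × 1.36 × 0.81 = 0.3305
  σ(I1,I3) = 0.52 × 1.36 × 1.38 = 0.9759
  σ(I1,I4) = 0.53 × 1.36 × 0.94 = 0.6776
  σ(I2,I3) = 0.54 × 0.81 × 1.38 = 0.6036
  σ(I2,I4) = 0.45 × 0.81 × 0.94 = 0.3426
  σ(I3,I4) = 0.50 × 1.38 × 0.94 = 0.6486
σ²_T = Σσ²ᵢ + 2·Σσ_ij = 5.2937 + 2 × 3.5788 = 12.4513
α = (4/3)·(1 − 5.2937/12.4513) = 0.77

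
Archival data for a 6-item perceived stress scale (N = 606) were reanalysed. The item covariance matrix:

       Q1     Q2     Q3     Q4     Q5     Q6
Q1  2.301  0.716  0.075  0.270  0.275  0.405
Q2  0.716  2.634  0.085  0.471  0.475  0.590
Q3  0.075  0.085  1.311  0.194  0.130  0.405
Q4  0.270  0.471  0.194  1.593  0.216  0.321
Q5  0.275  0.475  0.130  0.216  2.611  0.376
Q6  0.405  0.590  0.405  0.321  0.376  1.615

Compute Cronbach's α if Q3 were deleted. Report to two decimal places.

Cronbach's α = 0.54

Remaining items: Q1, Q2, Q4, Q5, Q6 (k = 5).
Σσᵢ² = 2.301 + 2.634 + 1.593 + 2.611 + 1.615 = 10.754
σ²_total = 10.754 + 2 × 4.115 = 18.984
α (item deleted) = (5/4)·(1 − 10.754/18.984) = 0.54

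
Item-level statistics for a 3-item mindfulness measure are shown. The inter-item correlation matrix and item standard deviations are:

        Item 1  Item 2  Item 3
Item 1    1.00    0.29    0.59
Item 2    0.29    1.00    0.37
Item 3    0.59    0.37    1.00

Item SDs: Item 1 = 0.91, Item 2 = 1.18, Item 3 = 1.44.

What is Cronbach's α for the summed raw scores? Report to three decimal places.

Cronbach's α = 0.666

Σσ²ᵢ = 0.91² + 1.18² + 1.44² = 4.2941
Covariances σ_ij = r_ij · s_i · s_j:
  σ(Item 1,Item 2) = 0.29 × 0.91 × 1.18 = 0.3114
  σ(Item 1,Item 3) = 0.59 × 0.91 × 1.44 = 0.7731
  σ(Item 2,Item 3) = 0.37 × 1.18 × 1.44 = 0.6287
σ²_T = Σσ²ᵢ + 2·Σσ_ij = 4.2941 + 2 × 1.7132 = 7.7205
α = (3/2)·(1 − 4.2941/7.7205) = 0.666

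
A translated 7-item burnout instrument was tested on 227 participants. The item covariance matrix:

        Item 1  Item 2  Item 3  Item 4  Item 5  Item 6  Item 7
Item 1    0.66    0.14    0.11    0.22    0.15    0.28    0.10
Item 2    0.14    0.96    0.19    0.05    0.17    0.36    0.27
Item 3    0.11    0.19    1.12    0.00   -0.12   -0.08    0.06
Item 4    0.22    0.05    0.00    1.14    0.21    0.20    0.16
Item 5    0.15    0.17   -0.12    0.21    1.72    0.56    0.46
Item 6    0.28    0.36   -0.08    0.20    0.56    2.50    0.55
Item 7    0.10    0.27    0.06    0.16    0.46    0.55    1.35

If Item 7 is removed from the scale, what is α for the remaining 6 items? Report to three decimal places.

α = 0.451

Remaining items: Item 1, Item 2, Item 3, Item 4, Item 5, Item 6 (k = 6).
sum of item variances = 0.66 + 0.96 + 1.12 + 1.14 + 1.72 + 2.50 = 8.10
σ²_T = 8.10 + 2 × 2.44 = 12.98
α (item deleted) = (6/5)·(1 − 8.10/12.98) = 0.451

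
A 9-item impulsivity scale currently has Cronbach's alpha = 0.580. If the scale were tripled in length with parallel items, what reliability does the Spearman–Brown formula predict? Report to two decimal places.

Length factor m = 3
α' = m·α / (1 + (m−1)·α)
   = 3 × 0.580 / (1 + (3 − 1) × 0.580)
   = 1.7400 / 2.1600 = 0.81

predicted reliability = 0.81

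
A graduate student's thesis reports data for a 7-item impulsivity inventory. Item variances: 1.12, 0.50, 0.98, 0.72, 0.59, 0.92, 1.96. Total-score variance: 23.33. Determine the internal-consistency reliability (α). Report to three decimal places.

α = 0.827

Σσ²ᵢ = 1.12 + 0.50 + 0.98 + 0.72 + 0.59 + 0.92 + 1.96 = 6.79
α = (k/(k−1))·(1 − Σσ²ᵢ/Var(T)) = (7/6)·(1 − 6.79/23.33) = 0.827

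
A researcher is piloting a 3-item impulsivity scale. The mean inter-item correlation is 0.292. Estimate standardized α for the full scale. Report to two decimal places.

α = 0.55

Standardized α = k·r̄ / (1 + (k−1)·r̄) = 3 × 0.292 / (1 + 2 × 0.292)
  = 0.8760 / 1.5840 = 0.55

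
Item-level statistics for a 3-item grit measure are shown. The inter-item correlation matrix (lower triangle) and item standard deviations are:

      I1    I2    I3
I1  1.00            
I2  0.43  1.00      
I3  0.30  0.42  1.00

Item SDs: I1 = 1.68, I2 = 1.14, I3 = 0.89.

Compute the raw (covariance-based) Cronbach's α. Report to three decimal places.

Σσ²ᵢ = 1.68² + 1.14² + 0.89² = 4.9141
Covariances σ_ij = r_ij · s_i · s_j:
  σ(I1,I2) = 0.43 × 1.68 × 1.14 = 0.8235
  σ(I1,I3) = 0.30 × 1.68 × 0.89 = 0.4486
  σ(I2,I3) = 0.42 × 1.14 × 0.89 = 0.4261
σ²_T = Σσ²ᵢ + 2·Σσ_ij = 4.9141 + 2 × 1.6982 = 8.3105
α = (3/2)·(1 − 4.9141/8.3105) = 0.613

α = 0.613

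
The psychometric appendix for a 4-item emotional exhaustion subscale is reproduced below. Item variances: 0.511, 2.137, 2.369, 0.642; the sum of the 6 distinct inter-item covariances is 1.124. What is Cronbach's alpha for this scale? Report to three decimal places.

Cronbach's alpha = 0.379

sum of item variances = 0.511 + 2.137 + 2.369 + 0.642 = 5.659
Sum of distinct covariances = 1.124
Var(T) = sum of item variances + 2·Σcov = 5.659 + 2 × 1.124 = 7.907
α = (4/3)·(1 − 5.659/7.907) = 0.379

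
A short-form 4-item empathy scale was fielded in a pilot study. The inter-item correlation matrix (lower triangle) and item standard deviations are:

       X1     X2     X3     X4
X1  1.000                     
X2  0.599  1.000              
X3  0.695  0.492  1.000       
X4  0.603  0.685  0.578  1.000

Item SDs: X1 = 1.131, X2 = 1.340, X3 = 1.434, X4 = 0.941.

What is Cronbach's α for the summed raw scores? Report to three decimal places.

Σσ²ᵢ = 1.131² + 1.340² + 1.434² + 0.941² = 6.0166
Covariances σ_ij = r_ij · s_i · s_j:
  σ(X1,X2) = 0.599 × 1.131 × 1.340 = 0.9078
  σ(X1,X3) = 0.695 × 1.131 × 1.434 = 1.1272
  σ(X1,X4) = 0.603 × 1.131 × 0.941 = 0.6418
  σ(X2,X3) = 0.492 × 1.340 × 1.434 = 0.9454
  σ(X2,X4) = 0.685 × 1.340 × 0.941 = 0.8637
  σ(X3,X4) = 0.578 × 1.434 × 0.941 = 0.7799
σ²_T = Σσ²ᵢ + 2·Σσ_ij = 6.0166 + 2 × 5.2658 = 16.5482
α = (4/3)·(1 − 6.0166/16.5482) = 0.849

α = 0.849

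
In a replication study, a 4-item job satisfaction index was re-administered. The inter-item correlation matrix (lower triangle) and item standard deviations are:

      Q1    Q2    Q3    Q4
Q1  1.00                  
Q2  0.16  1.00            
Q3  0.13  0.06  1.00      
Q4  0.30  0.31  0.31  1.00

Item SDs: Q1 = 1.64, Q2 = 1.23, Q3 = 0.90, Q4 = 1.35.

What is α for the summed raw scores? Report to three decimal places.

Σσ²ᵢ = 1.64² + 1.23² + 0.90² + 1.35² = 6.8350
Covariances σ_ij = r_ij · s_i · s_j:
  σ(Q1,Q2) = 0.16 × 1.64 × 1.23 = 0.3228
  σ(Q1,Q3) = 0.13 × 1.64 × 0.90 = 0.1919
  σ(Q1,Q4) = 0.30 × 1.64 × 1.35 = 0.6642
  σ(Q2,Q3) = 0.06 × 1.23 × 0.90 = 0.0664
  σ(Q2,Q4) = 0.31 × 1.23 × 1.35 = 0.5148
  σ(Q3,Q4) = 0.31 × 0.90 × 1.35 = 0.3767
σ²_T = Σσ²ᵢ + 2·Σσ_ij = 6.8350 + 2 × 2.1368 = 11.1086
α = (4/3)·(1 − 6.8350/11.1086) = 0.513

α = 0.513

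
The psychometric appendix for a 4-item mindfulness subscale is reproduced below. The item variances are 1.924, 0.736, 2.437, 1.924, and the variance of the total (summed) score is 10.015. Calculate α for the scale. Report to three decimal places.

α = 0.399

Σσ²ᵢ = 1.924 + 0.736 + 2.437 + 1.924 = 7.021
α = (k/(k−1))·(1 − Σσ²ᵢ/σ²_T) = (4/3)·(1 − 7.021/10.015) = 0.399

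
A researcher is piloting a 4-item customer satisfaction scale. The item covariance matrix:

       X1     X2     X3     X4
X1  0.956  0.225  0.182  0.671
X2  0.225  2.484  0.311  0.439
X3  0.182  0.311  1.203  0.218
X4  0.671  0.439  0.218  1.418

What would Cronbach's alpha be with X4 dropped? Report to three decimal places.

Remaining items: X1, X2, X3 (k = 3).
Σσ²ᵢ = 0.956 + 2.484 + 1.203 = 4.643
σ²_total = 4.643 + 2 × 0.718 = 6.079
α (item deleted) = (3/2)·(1 − 4.643/6.079) = 0.354

Cronbach's alpha = 0.354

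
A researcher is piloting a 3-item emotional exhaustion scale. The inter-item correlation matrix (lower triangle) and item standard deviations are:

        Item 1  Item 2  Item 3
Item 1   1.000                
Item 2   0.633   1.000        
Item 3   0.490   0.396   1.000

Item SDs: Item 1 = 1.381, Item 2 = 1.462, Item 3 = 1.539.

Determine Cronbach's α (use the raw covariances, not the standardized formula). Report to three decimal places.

α = 0.750

Σσ²ᵢ = 1.381² + 1.462² + 1.539² = 6.4131
Covariances σ_ij = r_ij · s_i · s_j:
  σ(Item 1,Item 2) = 0.633 × 1.381 × 1.462 = 1.2780
  σ(Item 1,Item 3) = 0.490 × 1.381 × 1.539 = 1.0414
  σ(Item 2,Item 3) = 0.396 × 1.462 × 1.539 = 0.8910
σ²_T = Σσ²ᵢ + 2·Σσ_ij = 6.4131 + 2 × 3.2104 = 12.8339
α = (3/2)·(1 − 6.4131/12.8339) = 0.750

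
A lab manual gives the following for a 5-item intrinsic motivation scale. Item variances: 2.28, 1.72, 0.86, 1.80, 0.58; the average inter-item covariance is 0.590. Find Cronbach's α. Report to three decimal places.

sum of item variances = 2.28 + 1.72 + 0.86 + 1.80 + 0.58 = 7.24
Sum of the 10 distinct covariances = 10 × 0.590 = 5.900
σ²_T = sum of item variances + 2·Σcov = 7.24 + 2 × 5.900 = 19.040
α = (5/4)·(1 − 7.24/19.040) = 0.775

Cronbach's α = 0.775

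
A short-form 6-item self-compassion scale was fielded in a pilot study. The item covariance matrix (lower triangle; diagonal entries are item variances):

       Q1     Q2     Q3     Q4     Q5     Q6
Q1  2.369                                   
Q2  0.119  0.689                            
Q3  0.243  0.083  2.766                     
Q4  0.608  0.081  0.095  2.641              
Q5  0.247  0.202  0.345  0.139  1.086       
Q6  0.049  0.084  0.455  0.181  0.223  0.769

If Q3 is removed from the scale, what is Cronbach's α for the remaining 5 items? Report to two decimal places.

α = 0.42

Remaining items: Q1, Q2, Q4, Q5, Q6 (k = 5).
sum of item variances = 2.369 + 0.689 + 2.641 + 1.086 + 0.769 = 7.554
σ²_total = 7.554 + 2 × 1.933 = 11.420
α (item deleted) = (5/4)·(1 − 7.554/11.420) = 0.42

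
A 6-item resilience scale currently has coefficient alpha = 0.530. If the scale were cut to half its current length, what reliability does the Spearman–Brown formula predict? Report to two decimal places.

Length factor m = 1/2
α' = m·α / (1 − (1−m)·α)
   = 1/2 × 0.530 / (1 − (1 − 1/2) × 0.530)
   = 0.2650 / 0.7350 = 0.36

predicted reliability = 0.36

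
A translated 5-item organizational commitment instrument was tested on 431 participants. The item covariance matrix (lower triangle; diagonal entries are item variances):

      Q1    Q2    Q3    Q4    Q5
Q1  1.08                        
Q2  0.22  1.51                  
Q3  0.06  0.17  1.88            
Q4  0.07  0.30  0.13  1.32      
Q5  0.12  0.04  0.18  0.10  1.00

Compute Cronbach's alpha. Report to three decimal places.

α = 0.363

Σσᵢ² = 1.08 + 1.51 + 1.88 + 1.32 + 1.00 = 6.79
Σ_{i<j} σ_ij = 1.39
total variance = 6.79 + 2 × 1.39 = 9.57
α = (k/(k−1))·(1 − Σσᵢ²/total variance) = (5/4)·(1 − 6.79/9.57) = 0.363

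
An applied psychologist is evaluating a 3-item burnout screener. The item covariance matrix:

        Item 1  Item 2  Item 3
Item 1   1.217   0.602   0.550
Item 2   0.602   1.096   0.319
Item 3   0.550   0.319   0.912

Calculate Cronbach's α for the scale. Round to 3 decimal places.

sum of item variances = 1.217 + 1.096 + 0.912 = 3.225
Sum of off-diagonal covariances = 1.471
σ²_total = 3.225 + 2 × 1.471 = 6.167
α = (k/(k−1))·(1 − sum of item variances/σ²_total) = (3/2)·(1 − 3.225/6.167) = 0.716

α = 0.716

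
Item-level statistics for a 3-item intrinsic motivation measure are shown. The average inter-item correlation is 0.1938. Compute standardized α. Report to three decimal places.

Standardized α = k·r̄ / (1 + (k−1)·r̄) = 3 × 0.1938 / (1 + 2 × 0.1938)
  = 0.5814 / 1.3876 = 0.419

standardized α = 0.419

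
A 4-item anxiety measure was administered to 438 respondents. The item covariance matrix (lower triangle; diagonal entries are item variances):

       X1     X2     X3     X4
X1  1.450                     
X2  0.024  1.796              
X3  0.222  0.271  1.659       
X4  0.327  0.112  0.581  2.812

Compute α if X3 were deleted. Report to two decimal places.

α = 0.20

Remaining items: X1, X2, X4 (k = 3).
Σσᵢ² = 1.450 + 1.796 + 2.812 = 6.058
σ²_T = 6.058 + 2 × 0.463 = 6.984
α (item deleted) = (3/2)·(1 − 6.058/6.984) = 0.20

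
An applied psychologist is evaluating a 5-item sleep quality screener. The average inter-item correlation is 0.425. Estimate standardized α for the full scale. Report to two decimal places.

Standardized α = k·r̄ / (1 + (k−1)·r̄) = 5 × 0.425 / (1 + 4 × 0.425)
  = 2.1250 / 2.7000 = 0.79

standardized α = 0.79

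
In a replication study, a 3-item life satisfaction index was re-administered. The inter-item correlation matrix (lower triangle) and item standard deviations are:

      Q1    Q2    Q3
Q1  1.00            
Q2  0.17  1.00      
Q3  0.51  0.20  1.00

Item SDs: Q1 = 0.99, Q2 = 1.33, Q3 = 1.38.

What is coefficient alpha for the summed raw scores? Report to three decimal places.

α = 0.534

Σσ²ᵢ = 0.99² + 1.33² + 1.38² = 4.6534
Covariances σ_ij = r_ij · s_i · s_j:
  σ(Q1,Q2) = 0.17 × 0.99 × 1.33 = 0.2238
  σ(Q1,Q3) = 0.51 × 0.99 × 1.38 = 0.6968
  σ(Q2,Q3) = 0.20 × 1.33 × 1.38 = 0.3671
σ²_T = Σσ²ᵢ + 2·Σσ_ij = 4.6534 + 2 × 1.2877 = 7.2288
α = (3/2)·(1 − 4.6534/7.2288) = 0.534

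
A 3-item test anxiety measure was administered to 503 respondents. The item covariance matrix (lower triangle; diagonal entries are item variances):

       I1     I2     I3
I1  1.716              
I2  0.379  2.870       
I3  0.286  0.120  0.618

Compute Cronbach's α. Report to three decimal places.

Σσ²ᵢ = 1.716 + 2.870 + 0.618 = 5.204
Sum of the distinct covariances = 0.785
Var(T) = 5.204 + 2 × 0.785 = 6.774
α = (k/(k−1))·(1 − Σσ²ᵢ/Var(T)) = (3/2)·(1 − 5.204/6.774) = 0.348

α = 0.348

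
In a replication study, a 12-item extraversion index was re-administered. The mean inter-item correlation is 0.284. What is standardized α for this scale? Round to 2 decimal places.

α = 0.83

Standardized α = k·r̄ / (1 + (k−1)·r̄) = 12 × 0.284 / (1 + 11 × 0.284)
  = 3.4080 / 4.1240 = 0.83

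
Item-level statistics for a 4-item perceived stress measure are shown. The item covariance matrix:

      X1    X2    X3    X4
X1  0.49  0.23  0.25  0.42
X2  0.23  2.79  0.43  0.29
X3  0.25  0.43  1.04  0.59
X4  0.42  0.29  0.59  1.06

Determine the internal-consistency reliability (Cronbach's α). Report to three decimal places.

α = 0.601

sum of item variances = 0.49 + 2.79 + 1.04 + 1.06 = 5.38
Σ_{i<j} σ_ij = 2.21
Var(T) = 5.38 + 2 × 2.21 = 9.80
α = (k/(k−1))·(1 − sum of item variances/Var(T)) = (4/3)·(1 − 5.38/9.80) = 0.601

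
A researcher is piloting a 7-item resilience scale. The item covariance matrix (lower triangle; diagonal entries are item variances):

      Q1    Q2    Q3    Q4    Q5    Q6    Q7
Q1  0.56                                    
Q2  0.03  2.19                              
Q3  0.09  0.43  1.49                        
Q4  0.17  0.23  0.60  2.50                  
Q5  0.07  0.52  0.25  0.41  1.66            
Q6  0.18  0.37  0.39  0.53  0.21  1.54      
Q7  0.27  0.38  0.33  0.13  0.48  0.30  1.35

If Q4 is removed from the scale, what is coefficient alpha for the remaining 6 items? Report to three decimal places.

coefficient alpha = 0.593

Remaining items: Q1, Q2, Q3, Q5, Q6, Q7 (k = 6).
Σσ²ᵢ = 0.56 + 2.19 + 1.49 + 1.66 + 1.54 + 1.35 = 8.79
σ²_total = 8.79 + 2 × 4.30 = 17.39
α (item deleted) = (6/5)·(1 − 8.79/17.39) = 0.593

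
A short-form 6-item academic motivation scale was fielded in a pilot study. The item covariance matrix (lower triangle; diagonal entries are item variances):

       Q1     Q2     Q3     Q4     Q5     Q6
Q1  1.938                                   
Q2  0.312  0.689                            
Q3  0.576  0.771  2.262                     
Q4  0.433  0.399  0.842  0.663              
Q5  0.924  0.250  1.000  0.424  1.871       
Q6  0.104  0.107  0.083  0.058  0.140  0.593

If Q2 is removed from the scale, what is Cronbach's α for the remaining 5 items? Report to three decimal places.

α = 0.695

Remaining items: Q1, Q3, Q4, Q5, Q6 (k = 5).
Σσᵢ² = 1.938 + 2.262 + 0.663 + 1.871 + 0.593 = 7.327
σ²_total = 7.327 + 2 × 4.584 = 16.495
α (item deleted) = (5/4)·(1 − 7.327/16.495) = 0.695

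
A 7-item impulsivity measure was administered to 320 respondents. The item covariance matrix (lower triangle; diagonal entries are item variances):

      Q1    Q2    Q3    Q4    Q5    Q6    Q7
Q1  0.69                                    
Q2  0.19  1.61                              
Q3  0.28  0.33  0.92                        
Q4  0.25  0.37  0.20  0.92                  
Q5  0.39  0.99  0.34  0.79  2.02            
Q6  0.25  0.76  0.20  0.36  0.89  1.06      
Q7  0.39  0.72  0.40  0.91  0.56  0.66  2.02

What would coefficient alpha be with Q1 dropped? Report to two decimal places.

Remaining items: Q2, Q3, Q4, Q5, Q6, Q7 (k = 6).
ΣVar(i) = 1.61 + 0.92 + 0.92 + 2.02 + 1.06 + 2.02 = 8.55
total variance = 8.55 + 2 × 8.48 = 25.51
α (item deleted) = (6/5)·(1 − 8.55/25.51) = 0.80

coefficient alpha = 0.80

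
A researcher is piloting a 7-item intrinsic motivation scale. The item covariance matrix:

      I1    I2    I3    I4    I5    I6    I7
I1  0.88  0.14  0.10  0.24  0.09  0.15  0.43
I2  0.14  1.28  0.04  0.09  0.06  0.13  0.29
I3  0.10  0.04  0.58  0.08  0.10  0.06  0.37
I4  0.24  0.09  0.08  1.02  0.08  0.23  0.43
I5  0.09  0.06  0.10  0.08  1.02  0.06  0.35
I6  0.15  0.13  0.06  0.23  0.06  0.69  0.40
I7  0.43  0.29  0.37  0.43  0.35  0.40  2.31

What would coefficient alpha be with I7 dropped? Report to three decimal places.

α = 0.452

Remaining items: I1, I2, I3, I4, I5, I6 (k = 6).
Σσᵢ² = 0.88 + 1.28 + 0.58 + 1.02 + 1.02 + 0.69 = 5.47
σ²_T = 5.47 + 2 × 1.65 = 8.77
α (item deleted) = (6/5)·(1 − 5.47/8.77) = 0.452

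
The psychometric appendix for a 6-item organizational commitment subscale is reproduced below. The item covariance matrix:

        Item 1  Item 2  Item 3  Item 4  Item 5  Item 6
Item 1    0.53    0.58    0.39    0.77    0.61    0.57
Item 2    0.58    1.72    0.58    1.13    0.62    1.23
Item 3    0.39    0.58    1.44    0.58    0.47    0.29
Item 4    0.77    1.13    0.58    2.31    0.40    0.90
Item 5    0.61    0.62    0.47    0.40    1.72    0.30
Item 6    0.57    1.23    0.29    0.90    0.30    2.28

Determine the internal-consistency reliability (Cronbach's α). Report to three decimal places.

α = 0.784

ΣVar(i) = 0.53 + 1.72 + 1.44 + 2.31 + 1.72 + 2.28 = 10.00
Sum of the distinct covariances = 9.42
Var(T) = 10.00 + 2 × 9.42 = 28.84
α = (k/(k−1))·(1 − ΣVar(i)/Var(T)) = (6/5)·(1 − 10.00/28.84) = 0.784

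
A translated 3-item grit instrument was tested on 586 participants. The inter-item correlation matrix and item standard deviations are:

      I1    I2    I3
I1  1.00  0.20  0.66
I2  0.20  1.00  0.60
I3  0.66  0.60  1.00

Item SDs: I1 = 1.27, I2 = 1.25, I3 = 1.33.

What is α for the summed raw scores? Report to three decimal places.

α = 0.744

Σσ²ᵢ = 1.27² + 1.25² + 1.33² = 4.9443
Covariances σ_ij = r_ij · s_i · s_j:
  σ(I1,I2) = 0.20 × 1.27 × 1.25 = 0.3175
  σ(I1,I3) = 0.66 × 1.27 × 1.33 = 1.1148
  σ(I2,I3) = 0.60 × 1.25 × 1.33 = 0.9975
σ²_T = Σσ²ᵢ + 2·Σσ_ij = 4.9443 + 2 × 2.4298 = 9.8039
α = (3/2)·(1 − 4.9443/9.8039) = 0.744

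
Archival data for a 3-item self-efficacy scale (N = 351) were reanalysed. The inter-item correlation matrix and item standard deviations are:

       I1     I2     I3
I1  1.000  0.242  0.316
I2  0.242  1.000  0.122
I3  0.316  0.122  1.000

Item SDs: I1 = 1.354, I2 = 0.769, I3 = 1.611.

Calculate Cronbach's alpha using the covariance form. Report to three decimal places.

α = 0.455

Σσ²ᵢ = 1.354² + 0.769² + 1.611² = 5.0200
Covariances σ_ij = r_ij · s_i · s_j:
  σ(I1,I2) = 0.242 × 1.354 × 0.769 = 0.2520
  σ(I1,I3) = 0.316 × 1.354 × 1.611 = 0.6893
  σ(I2,I3) = 0.122 × 0.769 × 1.611 = 0.1511
σ²_T = Σσ²ᵢ + 2·Σσ_ij = 5.0200 + 2 × 1.0924 = 7.2048
α = (3/2)·(1 − 5.0200/7.2048) = 0.455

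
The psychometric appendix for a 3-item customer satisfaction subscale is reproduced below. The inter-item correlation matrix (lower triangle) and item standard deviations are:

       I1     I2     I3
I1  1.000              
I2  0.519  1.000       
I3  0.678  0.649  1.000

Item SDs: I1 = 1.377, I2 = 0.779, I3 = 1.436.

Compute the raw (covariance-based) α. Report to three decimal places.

Σσ²ᵢ = 1.377² + 0.779² + 1.436² = 4.5651
Covariances σ_ij = r_ij · s_i · s_j:
  σ(I1,I2) = 0.519 × 1.377 × 0.779 = 0.5567
  σ(I1,I3) = 0.678 × 1.377 × 1.436 = 1.3407
  σ(I2,I3) = 0.649 × 0.779 × 1.436 = 0.7260
σ²_T = Σσ²ᵢ + 2·Σσ_ij = 4.5651 + 2 × 2.6234 = 9.8119
α = (3/2)·(1 − 4.5651/9.8119) = 0.802

α = 0.802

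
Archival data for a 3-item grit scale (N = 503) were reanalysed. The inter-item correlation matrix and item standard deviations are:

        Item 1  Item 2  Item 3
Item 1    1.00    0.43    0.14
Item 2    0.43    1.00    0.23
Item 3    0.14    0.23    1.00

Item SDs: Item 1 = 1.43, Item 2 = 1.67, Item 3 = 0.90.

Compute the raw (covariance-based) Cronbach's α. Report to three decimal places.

α = 0.532

Σσ²ᵢ = 1.43² + 1.67² + 0.90² = 5.6438
Covariances σ_ij = r_ij · s_i · s_j:
  σ(Item 1,Item 2) = 0.43 × 1.43 × 1.67 = 1.0269
  σ(Item 1,Item 3) = 0.14 × 1.43 × 0.90 = 0.1802
  σ(Item 2,Item 3) = 0.23 × 1.67 × 0.90 = 0.3457
σ²_T = Σσ²ᵢ + 2·Σσ_ij = 5.6438 + 2 × 1.5528 = 8.7494
α = (3/2)·(1 − 5.6438/8.7494) = 0.532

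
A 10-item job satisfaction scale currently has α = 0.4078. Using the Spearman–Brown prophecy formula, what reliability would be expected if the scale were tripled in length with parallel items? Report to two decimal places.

Length factor m = 3
α' = m·α / (1 + (m−1)·α)
   = 3 × 0.4078 / (1 + (3 − 1) × 0.4078)
   = 1.2234 / 1.8156 = 0.67

predicted reliability = 0.67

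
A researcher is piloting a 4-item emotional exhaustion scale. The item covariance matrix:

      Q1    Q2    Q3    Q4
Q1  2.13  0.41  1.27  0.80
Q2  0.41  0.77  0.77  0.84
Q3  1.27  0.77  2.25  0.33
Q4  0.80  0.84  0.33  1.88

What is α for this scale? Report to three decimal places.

α = 0.743

sum of item variances = 2.13 + 0.77 + 2.25 + 1.88 = 7.03
Σ_{i<j} σ_ij = 4.42
total variance = 7.03 + 2 × 4.42 = 15.87
α = (k/(k−1))·(1 − sum of item variances/total variance) = (4/3)·(1 − 7.03/15.87) = 0.743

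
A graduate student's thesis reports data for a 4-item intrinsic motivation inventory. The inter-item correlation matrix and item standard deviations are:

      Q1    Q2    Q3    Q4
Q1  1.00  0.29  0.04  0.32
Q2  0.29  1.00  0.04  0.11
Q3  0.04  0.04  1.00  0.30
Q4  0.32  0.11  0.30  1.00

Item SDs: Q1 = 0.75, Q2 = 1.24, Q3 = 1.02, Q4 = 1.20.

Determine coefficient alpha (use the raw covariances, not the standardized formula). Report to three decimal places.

Σσ²ᵢ = 0.75² + 1.24² + 1.02² + 1.20² = 4.5805
Covariances σ_ij = r_ij · s_i · s_j:
  σ(Q1,Q2) = 0.29 × 0.75 × 1.24 = 0.2697
  σ(Q1,Q3) = 0.04 × 0.75 × 1.02 = 0.0306
  σ(Q1,Q4) = 0.32 × 0.75 × 1.20 = 0.2880
  σ(Q2,Q3) = 0.04 × 1.24 × 1.02 = 0.0506
  σ(Q2,Q4) = 0.11 × 1.24 × 1.20 = 0.1637
  σ(Q3,Q4) = 0.30 × 1.02 × 1.20 = 0.3672
σ²_T = Σσ²ᵢ + 2·Σσ_ij = 4.5805 + 2 × 1.1698 = 6.9201
α = (4/3)·(1 − 4.5805/6.9201) = 0.451

α = 0.451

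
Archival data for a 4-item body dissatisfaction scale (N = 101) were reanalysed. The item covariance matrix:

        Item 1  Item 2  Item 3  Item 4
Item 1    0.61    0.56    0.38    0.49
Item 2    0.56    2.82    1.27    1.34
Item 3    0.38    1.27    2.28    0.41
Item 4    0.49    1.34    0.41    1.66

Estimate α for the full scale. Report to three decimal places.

Σσᵢ² = 0.61 + 2.82 + 2.28 + 1.66 = 7.37
Sum of off-diagonal covariances = 4.45
total variance = 7.37 + 2 × 4.45 = 16.27
α = (k/(k−1))·(1 − Σσᵢ²/total variance) = (4/3)·(1 − 7.37/16.27) = 0.729

α = 0.729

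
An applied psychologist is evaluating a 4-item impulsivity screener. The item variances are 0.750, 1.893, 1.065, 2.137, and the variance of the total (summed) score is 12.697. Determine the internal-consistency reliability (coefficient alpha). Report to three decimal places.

coefficient alpha = 0.720

ΣVar(i) = 0.750 + 1.893 + 1.065 + 2.137 = 5.845
α = (k/(k−1))·(1 − ΣVar(i)/total variance) = (4/3)·(1 − 5.845/12.697) = 0.720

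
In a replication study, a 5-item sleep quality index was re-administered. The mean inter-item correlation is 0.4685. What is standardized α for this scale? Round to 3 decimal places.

Standardized α = k·r̄ / (1 + (k−1)·r̄) = 5 × 0.4685 / (1 + 4 × 0.4685)
  = 2.3425 / 2.8740 = 0.815

standardized α = 0.815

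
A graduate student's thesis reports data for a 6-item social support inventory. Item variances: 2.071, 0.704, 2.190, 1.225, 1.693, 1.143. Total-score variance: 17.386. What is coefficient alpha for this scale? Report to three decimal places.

ΣVar(i) = 2.071 + 0.704 + 2.190 + 1.225 + 1.693 + 1.143 = 9.026
α = (k/(k−1))·(1 − ΣVar(i)/Var(T)) = (6/5)·(1 − 9.026/17.386) = 0.577

α = 0.577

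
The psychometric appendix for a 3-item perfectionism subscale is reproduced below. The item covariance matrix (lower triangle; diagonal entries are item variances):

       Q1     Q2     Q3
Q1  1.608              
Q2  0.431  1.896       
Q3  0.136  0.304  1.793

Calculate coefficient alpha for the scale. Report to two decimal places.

α = 0.37

Σσ²ᵢ = 1.608 + 1.896 + 1.793 = 5.297
Sum of the distinct covariances = 0.871
σ²_T = 5.297 + 2 × 0.871 = 7.039
α = (k/(k−1))·(1 − Σσ²ᵢ/σ²_T) = (3/2)·(1 − 5.297/7.039) = 0.37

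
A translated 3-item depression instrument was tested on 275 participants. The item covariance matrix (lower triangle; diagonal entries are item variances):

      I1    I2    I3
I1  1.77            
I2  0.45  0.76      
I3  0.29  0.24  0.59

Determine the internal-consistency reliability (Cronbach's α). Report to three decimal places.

Σσᵢ² = 1.77 + 0.76 + 0.59 = 3.12
Sum of off-diagonal covariances = 0.98
Var(T) = 3.12 + 2 × 0.98 = 5.08
α = (k/(k−1))·(1 − Σσᵢ²/Var(T)) = (3/2)·(1 − 3.12/5.08) = 0.579

α = 0.579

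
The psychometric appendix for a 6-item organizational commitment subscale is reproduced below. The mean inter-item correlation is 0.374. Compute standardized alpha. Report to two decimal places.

standardized alpha = 0.78

Standardized α = k·r̄ / (1 + (k−1)·r̄) = 6 × 0.374 / (1 + 5 × 0.374)
  = 2.2440 / 2.8700 = 0.78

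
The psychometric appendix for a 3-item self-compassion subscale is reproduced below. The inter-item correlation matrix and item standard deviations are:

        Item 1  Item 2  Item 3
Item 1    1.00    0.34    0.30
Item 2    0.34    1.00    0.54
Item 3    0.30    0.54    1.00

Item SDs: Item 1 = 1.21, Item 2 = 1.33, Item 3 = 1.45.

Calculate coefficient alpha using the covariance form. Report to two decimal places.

Σσ²ᵢ = 1.21² + 1.33² + 1.45² = 5.3355
Covariances σ_ij = r_ij · s_i · s_j:
  σ(Item 1,Item 2) = 0.34 × 1.21 × 1.33 = 0.5472
  σ(Item 1,Item 3) = 0.30 × 1.21 × 1.45 = 0.5263
  σ(Item 2,Item 3) = 0.54 × 1.33 × 1.45 = 1.0414
σ²_T = Σσ²ᵢ + 2·Σσ_ij = 5.3355 + 2 × 2.1149 = 9.5653
α = (3/2)·(1 − 5.3355/9.5653) = 0.66

α = 0.66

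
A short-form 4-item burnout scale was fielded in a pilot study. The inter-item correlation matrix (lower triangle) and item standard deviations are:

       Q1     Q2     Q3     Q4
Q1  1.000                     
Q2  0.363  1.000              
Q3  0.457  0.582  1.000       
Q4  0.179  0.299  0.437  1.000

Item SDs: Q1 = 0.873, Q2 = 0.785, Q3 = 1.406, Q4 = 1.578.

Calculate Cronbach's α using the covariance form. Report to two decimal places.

α = 0.68

Σσ²ᵢ = 0.873² + 0.785² + 1.406² + 1.578² = 5.8453
Covariances σ_ij = r_ij · s_i · s_j:
  σ(Q1,Q2) = 0.363 × 0.873 × 0.785 = 0.2488
  σ(Q1,Q3) = 0.457 × 0.873 × 1.406 = 0.5609
  σ(Q1,Q4) = 0.179 × 0.873 × 1.578 = 0.2466
  σ(Q2,Q3) = 0.582 × 0.785 × 1.406 = 0.6424
  σ(Q2,Q4) = 0.299 × 0.785 × 1.578 = 0.3704
  σ(Q3,Q4) = 0.437 × 1.406 × 1.578 = 0.9696
σ²_T = Σσ²ᵢ + 2·Σσ_ij = 5.8453 + 2 × 3.0387 = 11.9227
α = (4/3)·(1 − 5.8453/11.9227) = 0.68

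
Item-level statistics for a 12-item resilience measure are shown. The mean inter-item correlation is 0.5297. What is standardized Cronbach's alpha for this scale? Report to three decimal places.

Standardized α = k·r̄ / (1 + (k−1)·r̄) = 12 × 0.5297 / (1 + 11 × 0.5297)
  = 6.3564 / 6.8267 = 0.931

standardized Cronbach's alpha = 0.931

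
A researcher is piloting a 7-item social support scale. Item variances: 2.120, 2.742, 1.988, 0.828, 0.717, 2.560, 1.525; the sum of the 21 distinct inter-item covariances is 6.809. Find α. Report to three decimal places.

sum of item variances = 2.120 + 2.742 + 1.988 + 0.828 + 0.717 + 2.560 + 1.525 = 12.480
Sum of distinct covariances = 6.809
σ²_total = sum of item variances + 2·Σcov = 12.480 + 2 × 6.809 = 26.098
α = (7/6)·(1 − 12.480/26.098) = 0.609

α = 0.609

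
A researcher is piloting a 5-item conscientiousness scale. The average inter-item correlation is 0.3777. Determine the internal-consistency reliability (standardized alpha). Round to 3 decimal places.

standardized alpha = 0.752

Standardized α = k·r̄ / (1 + (k−1)·r̄) = 5 × 0.3777 / (1 + 4 × 0.3777)
  = 1.8885 / 2.5108 = 0.752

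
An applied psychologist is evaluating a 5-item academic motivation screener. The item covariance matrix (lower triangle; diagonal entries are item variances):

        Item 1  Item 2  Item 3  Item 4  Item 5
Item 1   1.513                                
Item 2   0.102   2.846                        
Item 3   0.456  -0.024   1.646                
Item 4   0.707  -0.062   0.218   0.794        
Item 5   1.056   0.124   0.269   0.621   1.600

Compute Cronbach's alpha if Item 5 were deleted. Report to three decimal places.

α = 0.388

Remaining items: Item 1, Item 2, Item 3, Item 4 (k = 4).
Σσᵢ² = 1.513 + 2.846 + 1.646 + 0.794 = 6.799
σ²_total = 6.799 + 2 × 1.397 = 9.593
α (item deleted) = (4/3)·(1 − 6.799/9.593) = 0.388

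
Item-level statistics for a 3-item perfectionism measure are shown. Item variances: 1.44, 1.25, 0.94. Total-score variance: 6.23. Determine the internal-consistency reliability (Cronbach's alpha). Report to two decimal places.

Σσ²ᵢ = 1.44 + 1.25 + 0.94 = 3.63
α = (k/(k−1))·(1 − Σσ²ᵢ/Var(T)) = (3/2)·(1 − 3.63/6.23) = 0.63

Cronbach's alpha = 0.63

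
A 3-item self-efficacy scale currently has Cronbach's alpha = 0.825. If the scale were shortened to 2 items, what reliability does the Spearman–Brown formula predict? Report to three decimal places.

Length factor m = 2/3 = 0.6667
α' = m·α / (1 − (1−m)·α)
   = 2/3 × 0.825 / (1 − (1 − 2/3) × 0.825)
   = 0.5500 / 0.7250 = 0.759

predicted reliability = 0.759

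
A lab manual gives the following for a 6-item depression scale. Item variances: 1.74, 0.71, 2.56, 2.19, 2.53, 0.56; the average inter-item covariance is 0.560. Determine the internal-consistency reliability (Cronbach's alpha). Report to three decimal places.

Σσ²ᵢ = 1.74 + 0.71 + 2.56 + 2.19 + 2.53 + 0.56 = 10.29
Sum of the 15 distinct covariances = 15 × 0.560 = 8.400
σ²_T = Σσ²ᵢ + 2·Σcov = 10.29 + 2 × 8.400 = 27.090
α = (6/5)·(1 − 10.29/27.090) = 0.744

α = 0.744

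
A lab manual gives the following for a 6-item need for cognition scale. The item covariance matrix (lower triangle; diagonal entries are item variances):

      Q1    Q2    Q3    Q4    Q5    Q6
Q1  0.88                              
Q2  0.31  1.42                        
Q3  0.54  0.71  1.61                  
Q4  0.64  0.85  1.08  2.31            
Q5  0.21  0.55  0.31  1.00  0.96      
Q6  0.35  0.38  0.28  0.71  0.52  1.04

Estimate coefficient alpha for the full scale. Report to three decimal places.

α = 0.807

sum of item variances = 0.88 + 1.42 + 1.61 + 2.31 + 0.96 + 1.04 = 8.22
Sum of off-diagonal covariances = 8.44
σ²_T = 8.22 + 2 × 8.44 = 25.10
α = (k/(k−1))·(1 − sum of item variances/σ²_T) = (6/5)·(1 − 8.22/25.10) = 0.807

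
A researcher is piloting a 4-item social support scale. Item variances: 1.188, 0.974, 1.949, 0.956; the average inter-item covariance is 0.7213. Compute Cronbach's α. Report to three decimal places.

α = 0.841

Σσ²ᵢ = 1.188 + 0.974 + 1.949 + 0.956 = 5.067
Sum of the 6 distinct covariances = 6 × 0.7213 = 4.3278
σ²_total = Σσ²ᵢ + 2·Σcov = 5.067 + 2 × 4.3278 = 13.7226
α = (4/3)·(1 − 5.067/13.7226) = 0.841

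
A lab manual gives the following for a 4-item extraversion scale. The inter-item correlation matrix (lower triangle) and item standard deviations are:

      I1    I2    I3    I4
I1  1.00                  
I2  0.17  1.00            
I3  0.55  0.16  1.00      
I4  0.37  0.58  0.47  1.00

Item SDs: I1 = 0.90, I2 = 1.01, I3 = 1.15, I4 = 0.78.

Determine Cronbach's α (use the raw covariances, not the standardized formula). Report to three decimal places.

Cronbach's α = 0.695

Σσ²ᵢ = 0.90² + 1.01² + 1.15² + 0.78² = 3.7610
Covariances σ_ij = r_ij · s_i · s_j:
  σ(I1,I2) = 0.17 × 0.90 × 1.01 = 0.1545
  σ(I1,I3) = 0.55 × 0.90 × 1.15 = 0.5693
  σ(I1,I4) = 0.37 × 0.90 × 0.78 = 0.2597
  σ(I2,I3) = 0.16 × 1.01 × 1.15 = 0.1858
  σ(I2,I4) = 0.58 × 1.01 × 0.78 = 0.4569
  σ(I3,I4) = 0.47 × 1.15 × 0.78 = 0.4216
σ²_T = Σσ²ᵢ + 2·Σσ_ij = 3.7610 + 2 × 2.0478 = 7.8566
α = (4/3)·(1 − 3.7610/7.8566) = 0.695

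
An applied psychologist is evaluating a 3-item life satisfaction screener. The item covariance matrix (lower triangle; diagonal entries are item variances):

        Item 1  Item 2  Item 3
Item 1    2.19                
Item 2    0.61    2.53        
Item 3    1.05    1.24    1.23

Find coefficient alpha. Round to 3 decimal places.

ΣVar(i) = 2.19 + 2.53 + 1.23 = 5.95
Σ_{i<j} σ_ij = 2.90
total variance = 5.95 + 2 × 2.90 = 11.75
α = (k/(k−1))·(1 − ΣVar(i)/total variance) = (3/2)·(1 − 5.95/11.75) = 0.740

coefficient alpha = 0.740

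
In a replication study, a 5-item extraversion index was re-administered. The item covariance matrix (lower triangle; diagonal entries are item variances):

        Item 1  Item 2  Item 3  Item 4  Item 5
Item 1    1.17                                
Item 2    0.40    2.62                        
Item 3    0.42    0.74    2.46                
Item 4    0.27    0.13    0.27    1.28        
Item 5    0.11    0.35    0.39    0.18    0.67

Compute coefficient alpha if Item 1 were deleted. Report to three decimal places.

α = 0.493

Remaining items: Item 2, Item 3, Item 4, Item 5 (k = 4).
Σσ²ᵢ = 2.62 + 2.46 + 1.28 + 0.67 = 7.03
σ²_total = 7.03 + 2 × 2.06 = 11.15
α (item deleted) = (4/3)·(1 − 7.03/11.15) = 0.493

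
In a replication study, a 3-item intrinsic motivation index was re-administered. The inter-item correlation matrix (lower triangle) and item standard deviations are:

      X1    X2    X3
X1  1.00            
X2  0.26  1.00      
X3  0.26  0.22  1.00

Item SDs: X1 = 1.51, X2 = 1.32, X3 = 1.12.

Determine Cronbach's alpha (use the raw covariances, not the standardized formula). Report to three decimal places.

Cronbach's alpha = 0.491

Σσ²ᵢ = 1.51² + 1.32² + 1.12² = 5.2769
Covariances σ_ij = r_ij · s_i · s_j:
  σ(X1,X2) = 0.26 × 1.51 × 1.32 = 0.5182
  σ(X1,X3) = 0.26 × 1.51 × 1.12 = 0.4397
  σ(X2,X3) = 0.22 × 1.32 × 1.12 = 0.3252
σ²_T = Σσ²ᵢ + 2·Σσ_ij = 5.2769 + 2 × 1.2831 = 7.8431
α = (3/2)·(1 − 5.2769/7.8431) = 0.491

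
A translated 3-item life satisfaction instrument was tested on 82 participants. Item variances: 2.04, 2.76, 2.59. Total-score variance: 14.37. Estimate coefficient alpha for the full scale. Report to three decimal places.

Σσᵢ² = 2.04 + 2.76 + 2.59 = 7.39
α = (k/(k−1))·(1 − Σσᵢ²/total variance) = (3/2)·(1 − 7.39/14.37) = 0.729

α = 0.729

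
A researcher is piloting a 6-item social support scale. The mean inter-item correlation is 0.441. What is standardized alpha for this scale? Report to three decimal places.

Standardized α = k·r̄ / (1 + (k−1)·r̄) = 6 × 0.441 / (1 + 5 × 0.441)
  = 2.6460 / 3.2050 = 0.826

standardized alpha = 0.826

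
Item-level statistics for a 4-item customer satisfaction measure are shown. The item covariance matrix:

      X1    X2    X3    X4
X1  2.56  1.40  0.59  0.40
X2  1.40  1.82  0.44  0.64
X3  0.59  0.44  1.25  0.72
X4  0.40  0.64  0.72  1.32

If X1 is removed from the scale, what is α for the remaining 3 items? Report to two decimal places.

α = 0.68

Remaining items: X2, X3, X4 (k = 3).
Σσᵢ² = 1.82 + 1.25 + 1.32 = 4.39
σ²_total = 4.39 + 2 × 1.80 = 7.99
α (item deleted) = (3/2)·(1 − 4.39/7.99) = 0.68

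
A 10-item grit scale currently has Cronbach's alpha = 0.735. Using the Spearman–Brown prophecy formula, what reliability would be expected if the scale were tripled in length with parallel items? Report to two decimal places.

predicted reliability = 0.89

Length factor m = 3
α' = m·α / (1 + (m−1)·α)
   = 3 × 0.735 / (1 + (3 − 1) × 0.735)
   = 2.2050 / 2.4700 = 0.89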